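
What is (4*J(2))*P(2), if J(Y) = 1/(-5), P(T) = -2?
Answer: 8/5 ≈ 1.6000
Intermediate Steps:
J(Y) = -⅕
(4*J(2))*P(2) = (4*(-⅕))*(-2) = -⅘*(-2) = 8/5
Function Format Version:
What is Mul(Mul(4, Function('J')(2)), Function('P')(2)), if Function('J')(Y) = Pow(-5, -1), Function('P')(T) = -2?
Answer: Rational(8, 5) ≈ 1.6000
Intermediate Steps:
Function('J')(Y) = Rational(-1, 5)
Mul(Mul(4, Function('J')(2)), Function('P')(2)) = Mul(Mul(4, Rational(-1, 5)), -2) = Mul(Rational(-4, 5), -2) = Rational(8, 5)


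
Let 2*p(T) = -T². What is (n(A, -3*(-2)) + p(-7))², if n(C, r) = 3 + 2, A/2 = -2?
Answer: 1521/4 ≈ 380.25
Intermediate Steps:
A = -4 (A = 2*(-2) = -4)
n(C, r) = 5
p(T) = -T²/2 (p(T) = (-T²)/2 = -T²/2)
(n(A, -3*(-2)) + p(-7))² = (5 - ½*(-7)²)² = (5 - ½*49)² = (5 - 49/2)² = (-39/2)² = 1521/4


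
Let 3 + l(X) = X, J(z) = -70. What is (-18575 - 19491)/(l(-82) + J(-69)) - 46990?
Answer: -7245384/155 ≈ -46744.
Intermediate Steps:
l(X) = -3 + X
(-18575 - 19491)/(l(-82) + J(-69)) - 46990 = (-18575 - 19491)/((-3 - 82) - 70) - 46990 = -38066/(-85 - 70) - 46990 = -38066/(-155) - 46990 = -38066*(-1/155) - 46990 = 38066/155 - 46990 = -7245384/155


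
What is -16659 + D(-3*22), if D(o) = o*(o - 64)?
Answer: -8079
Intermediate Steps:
D(o) = o*(-64 + o)
-16659 + D(-3*22) = -16659 + (-3*22)*(-64 - 3*22) = -16659 - 66*(-64 - 66) = -16659 - 66*(-130) = -16659 + 8580 = -8079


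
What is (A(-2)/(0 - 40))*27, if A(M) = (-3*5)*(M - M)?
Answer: 0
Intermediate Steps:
A(M) = 0 (A(M) = -15*0 = 0)
(A(-2)/(0 - 40))*27 = (0/(0 - 40))*27 = (0/(-40))*27 = -1/40*0*27 = 0*27 = 0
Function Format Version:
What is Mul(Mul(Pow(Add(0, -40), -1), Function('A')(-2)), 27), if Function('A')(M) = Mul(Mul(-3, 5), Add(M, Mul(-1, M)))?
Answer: 0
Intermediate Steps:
Function('A')(M) = 0 (Function('A')(M) = Mul(-15, 0) = 0)
Mul(Mul(Pow(Add(0, -40), -1), Function('A')(-2)), 27) = Mul(Mul(Pow(Add(0, -40), -1), 0), 27) = Mul(Mul(Pow(-40, -1), 0), 27) = Mul(Mul(Rational(-1, 40), 0), 27) = Mul(0, 27) = 0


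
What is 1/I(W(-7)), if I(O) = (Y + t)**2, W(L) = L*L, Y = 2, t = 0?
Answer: 1/4 ≈ 0.25000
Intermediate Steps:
W(L) = L**2
I(O) = 4 (I(O) = (2 + 0)**2 = 2**2 = 4)
1/I(W(-7)) = 1/4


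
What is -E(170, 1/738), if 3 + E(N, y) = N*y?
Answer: 1022/369 ≈ 2.7696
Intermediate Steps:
E(N, y) = -3 + N*y
-E(170, 1/738) = -(-3 + 170/738) = -(-3 + 170*(1/738)) = -(-3 + 85/369) = -1*(-1022/369) = 1022/369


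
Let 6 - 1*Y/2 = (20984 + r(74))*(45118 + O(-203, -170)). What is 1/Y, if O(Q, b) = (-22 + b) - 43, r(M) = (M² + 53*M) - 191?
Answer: -1/2710125294 ≈ -3.6899e-10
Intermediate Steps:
r(M) = -191 + M² + 53*M
O(Q, b) = -65 + b
Y = -2710125294 (Y = 12 - 2*(20984 + (-191 + 74² + 53*74))*(45118 + (-65 - 170)) = 12 - 2*(20984 + (-191 + 5476 + 3922))*(45118 - 235) = 12 - 2*(20984 + 9207)*44883 = 12 - 60382*44883 = 12 - 2*1355062653 = 12 - 2710125306 = -2710125294)
1/Y = 1/(-2710125294) = -1/2710125294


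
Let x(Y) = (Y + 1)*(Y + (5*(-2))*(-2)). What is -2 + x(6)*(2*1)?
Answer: 362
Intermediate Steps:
x(Y) = (1 + Y)*(20 + Y) (x(Y) = (1 + Y)*(Y - 10*(-2)) = (1 + Y)*(Y + 20) = (1 + Y)*(20 + Y))
-2 + x(6)*(2*1) = -2 + (20 + 6² + 21*6)*(2*1) = -2 + (20 + 36 + 126)*2 = -2 + 182*2 = -2 + 364 = 362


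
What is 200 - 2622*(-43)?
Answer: 112946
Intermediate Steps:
200 - 2622*(-43) = 200 - 437*(-258) = 200 + 112746 = 112946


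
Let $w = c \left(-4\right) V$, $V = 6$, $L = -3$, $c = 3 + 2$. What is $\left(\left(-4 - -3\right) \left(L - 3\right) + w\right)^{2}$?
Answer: $12996$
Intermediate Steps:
$c = 5$
$w = -120$ ($w = 5 \left(-4\right) 6 = \left(-20\right) 6 = -120$)
$\left(\left(-4 - -3\right) \left(L - 3\right) + w\right)^{2} = \left(\left(-4 - -3\right) \left(-3 - 3\right) - 120\right)^{2} = \left(\left(-4 + 3\right) \left(-6\right) - 120\right)^{2} = \left(\left(-1\right) \left(-6\right) - 120\right)^{2} = \left(6 - 120\right)^{2} = \left(-114\right)^{2} = 12996$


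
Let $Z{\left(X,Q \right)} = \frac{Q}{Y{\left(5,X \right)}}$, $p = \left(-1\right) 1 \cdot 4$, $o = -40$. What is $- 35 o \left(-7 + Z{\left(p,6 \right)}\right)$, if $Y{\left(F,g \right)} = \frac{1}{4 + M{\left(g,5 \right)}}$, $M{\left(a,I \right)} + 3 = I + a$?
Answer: $7000$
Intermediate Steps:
$M{\left(a,I \right)} = -3 + I + a$ ($M{\left(a,I \right)} = -3 + \left(I + a\right) = -3 + I + a$)
$p = -4$ ($p = \left(-1\right) 4 = -4$)
$Y{\left(F,g \right)} = \frac{1}{6 + g}$ ($Y{\left(F,g \right)} = \frac{1}{4 + \left(-3 + 5 + g\right)} = \frac{1}{4 + \left(2 + g\right)} = \frac{1}{6 + g}$)
$Z{\left(X,Q \right)} = Q \left(6 + X\right)$ ($Z{\left(X,Q \right)} = \frac{Q}{\frac{1}{6 + X}} = Q \left(6 + X\right)$)
$- 35 o \left(-7 + Z{\left(p,6 \right)}\right) = \left(-35\right) \left(-40\right) \left(-7 + 6 \left(6 - 4\right)\right) = 1400 \left(-7 + 6 \cdot 2\right) = 1400 \left(-7 + 12\right) = 1400 \cdot 5 = 7000$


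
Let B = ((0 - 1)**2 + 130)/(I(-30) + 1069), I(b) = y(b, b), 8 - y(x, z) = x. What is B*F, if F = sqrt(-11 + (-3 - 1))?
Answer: 131*I*sqrt(15)/1107 ≈ 0.45832*I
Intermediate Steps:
y(x, z) = 8 - x
I(b) = 8 - b
B = 131/1107 (B = ((0 - 1)**2 + 130)/((8 - 1*(-30)) + 1069) = ((-1)**2 + 130)/((8 + 30) + 1069) = (1 + 130)/(38 + 1069) = 131/1107 ≈ 0.11834)
F = I*sqrt(15) (F = sqrt(-11 - 4) = sqrt(-15) = I*sqrt(15) ≈ 3.873*I)
B*F = 131*(I*sqrt(15))/1107 = 131*I*sqrt(15)/1107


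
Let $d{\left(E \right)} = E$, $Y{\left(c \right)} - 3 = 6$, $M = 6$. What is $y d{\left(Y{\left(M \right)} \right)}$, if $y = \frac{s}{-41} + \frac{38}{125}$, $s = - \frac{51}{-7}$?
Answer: $\frac{40779}{35875} \approx 1.1367$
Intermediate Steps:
$s = \frac{51}{7}$ ($s = \left(-51\right) \left(- \frac{1}{7}\right) = \frac{51}{7} \approx 7.2857$)
$Y{\left(c \right)} = 9$ ($Y{\left(c \right)} = 3 + 6 = 9$)
$y = \frac{4531}{35875}$ ($y = \frac{51}{7 \left(-41\right)} + \frac{38}{125} = \frac{51}{7} \left(- \frac{1}{41}\right) + 38 \cdot \frac{1}{125} = - \frac{51}{287} + \frac{38}{125} = \frac{4531}{35875} \approx 0.1263$)
$y d{\left(Y{\left(M \right)} \right)} = \frac{4531}{35875} \cdot 9 = \frac{40779}{35875}$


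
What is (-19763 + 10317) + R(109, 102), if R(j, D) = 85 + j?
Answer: -9252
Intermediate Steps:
(-19763 + 10317) + R(109, 102) = (-19763 + 10317) + (85 + 109) = -9446 + 194 = -9252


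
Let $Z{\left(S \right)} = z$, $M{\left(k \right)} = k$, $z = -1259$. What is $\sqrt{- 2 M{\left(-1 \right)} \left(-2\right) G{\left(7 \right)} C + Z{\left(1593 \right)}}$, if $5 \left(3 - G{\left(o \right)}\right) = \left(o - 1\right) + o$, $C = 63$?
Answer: $\frac{i \sqrt{33995}}{5} \approx 36.875 i$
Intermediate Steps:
$Z{\left(S \right)} = -1259$
$G{\left(o \right)} = \frac{16}{5} - \frac{2 o}{5}$ ($G{\left(o \right)} = 3 - \frac{\left(o - 1\right) + o}{5} = 3 - \frac{\left(-1 + o\right) + o}{5} = 3 - \frac{-1 + 2 o}{5} = 3 - \left(- \frac{1}{5} + \frac{2 o}{5}\right) = \frac{16}{5} - \frac{2 o}{5}$)
$\sqrt{- 2 M{\left(-1 \right)} \left(-2\right) G{\left(7 \right)} C + Z{\left(1593 \right)}} = \sqrt{\left(-2\right) \left(-1\right) \left(-2\right) \left(\frac{16}{5} - \frac{14}{5}\right) 63 - 1259} = \sqrt{2 \left(-2\right) \left(\frac{16}{5} - \frac{14}{5}\right) 63 - 1259} = \sqrt{\left(-4\right) \frac{2}{5} \cdot 63 - 1259} = \sqrt{\left(- \frac{8}{5}\right) 63 - 1259} = \sqrt{- \frac{504}{5} - 1259} = \sqrt{- \frac{6799}{5}} = \frac{i \sqrt{33995}}{5}$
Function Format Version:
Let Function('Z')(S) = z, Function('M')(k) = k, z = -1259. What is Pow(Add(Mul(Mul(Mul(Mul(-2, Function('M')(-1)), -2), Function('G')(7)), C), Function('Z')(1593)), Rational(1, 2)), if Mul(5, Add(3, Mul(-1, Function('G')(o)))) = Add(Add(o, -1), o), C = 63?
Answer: Mul(Rational(1, 5), I, Pow(33995, Rational(1, 2))) ≈ Mul(36.875, I)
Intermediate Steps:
Function('Z')(S) = -1259
Function('G')(o) = Add(Rational(16, 5), Mul(Rational(-2, 5), o)) (Function('G')(o) = Add(3, Mul(Rational(-1, 5), Add(Add(o, -1), o))) = Add(3, Mul(Rational(-1, 5), Add(Add(-1, o), o))) = Add(3, Mul(Rational(-1, 5), Add(-1, Mul(2, o)))) = Add(3, Add(Rational(1, 5), Mul(Rational(-2, 5), o))) = Add(Rational(16, 5), Mul(Rational(-2, 5), o)))
Pow(Add(Mul(Mul(Mul(Mul(-2, Function('M')(-1)), -2), Function('G')(7)), C), Function('Z')(1593)), Rational(1, 2)) = Pow(Add(Mul(Mul(Mul(Mul(-2, -1), -2), Add(Rational(16, 5), Mul(Rational(-2, 5), 7))), 63), -1259), Rational(1, 2)) = Pow(Add(Mul(Mul(Mul(2, -2), Add(Rational(16, 5), Rational(-14, 5))), 63), -1259), Rational(1, 2)) = Pow(Add(Mul(Mul(-4, Rational(2, 5)), 63), -1259), Rational(1, 2)) = Pow(Add(Mul(Rational(-8, 5), 63), -1259), Rational(1, 2)) = Pow(Add(Rational(-504, 5), -1259), Rational(1, 2)) = Pow(Rational(-6799, 5), Rational(1, 2)) = Mul(Rational(1, 5), I, Pow(33995, Rational(1, 2)))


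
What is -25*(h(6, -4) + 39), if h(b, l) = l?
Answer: -875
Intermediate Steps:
-25*(h(6, -4) + 39) = -25*(-4 + 39) = -25*35 = -875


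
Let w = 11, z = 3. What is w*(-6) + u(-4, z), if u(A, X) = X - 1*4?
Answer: -67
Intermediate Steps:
u(A, X) = -4 + X (u(A, X) = X - 4 = -4 + X)
w*(-6) + u(-4, z) = 11*(-6) + (-4 + 3) = -66 - 1 = -67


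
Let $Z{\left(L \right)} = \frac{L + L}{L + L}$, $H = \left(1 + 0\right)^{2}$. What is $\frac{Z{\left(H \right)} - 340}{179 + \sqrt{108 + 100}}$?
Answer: $- \frac{20227}{10611} + \frac{452 \sqrt{13}}{10611} \approx -1.7526$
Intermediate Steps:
$H = 1$ ($H = 1^{2} = 1$)
$Z{\left(L \right)} = 1$ ($Z{\left(L \right)} = \frac{2 L}{2 L} = 2 L \frac{1}{2 L} = 1$)
$\frac{Z{\left(H \right)} - 340}{179 + \sqrt{108 + 100}} = \frac{1 - 340}{179 + \sqrt{108 + 100}} = - \frac{339}{179 + \sqrt{208}} = - \frac{339}{179 + 4 \sqrt{13}}$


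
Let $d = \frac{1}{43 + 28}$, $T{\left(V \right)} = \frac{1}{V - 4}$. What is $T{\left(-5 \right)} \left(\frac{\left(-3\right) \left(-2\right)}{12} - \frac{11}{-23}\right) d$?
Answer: $- \frac{5}{3266} \approx -0.0015309$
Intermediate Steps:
$T{\left(V \right)} = \frac{1}{-4 + V}$
$d = \frac{1}{71} \approx 0.014085$
$T{\left(-5 \right)} \left(\frac{\left(-3\right) \left(-2\right)}{12} - \frac{11}{-23}\right) d = \frac{\frac{\left(-3\right) \left(-2\right)}{12} - \frac{11}{-23}}{-4 - 5} \cdot \frac{1}{71} = \frac{6 \cdot \frac{1}{12} - - \frac{11}{23}}{-9} \cdot \frac{1}{71} = - \frac{\frac{1}{2} + \frac{11}{23}}{9} \cdot \frac{1}{71} = \left(- \frac{1}{9}\right) \frac{45}{46} \cdot \frac{1}{71} = \left(- \frac{5}{46}\right) \frac{1}{71} = - \frac{5}{3266}$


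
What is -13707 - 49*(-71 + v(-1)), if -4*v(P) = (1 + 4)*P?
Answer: -41157/4 ≈ -10289.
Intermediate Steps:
v(P) = -5*P/4 (v(P) = -(1 + 4)*P/4 = -5*P/4)
-13707 - 49*(-71 + v(-1)) = -13707 - 49*(-71 - 5/4*(-1)) = -13707 - 49*(-71 + 5/4) = -13707 - 49*(-279/4) = -13707 + 13671/4 = -41157/4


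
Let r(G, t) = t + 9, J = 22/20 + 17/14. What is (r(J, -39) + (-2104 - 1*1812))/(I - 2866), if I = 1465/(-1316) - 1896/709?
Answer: 3681791624/2677637925 ≈ 1.3750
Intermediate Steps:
J = 81/35 (J = 22*(1/20) + 17*(1/14) = 11/10 + 17/14 = 81/35 ≈ 2.3143)
r(G, t) = 9 + t
I = -3533821/933044 (I = 1465*(-1/1316) - 1896*1/709 = -1465/1316 - 1896/709 = -3533821/933044 ≈ -3.7874)
(r(J, -39) + (-2104 - 1*1812))/(I - 2866) = ((9 - 39) + (-2104 - 1*1812))/(-3533821/933044 - 2866) = (-30 + (-2104 - 1812))/(-2677637925/933044) = (-30 - 3916)*(-933044/2677637925) = -3946*(-933044/2677637925) = 3681791624/2677637925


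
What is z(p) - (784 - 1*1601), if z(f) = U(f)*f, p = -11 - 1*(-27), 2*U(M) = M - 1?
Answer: 937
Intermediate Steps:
U(M) = -1/2 + M/2 (U(M) = (M - 1)/2 = (-1 + M)/2 = -1/2 + M/2)
p = 16 (p = -11 + 27 = 16)
z(f) = f*(-1/2 + f/2) (z(f) = (-1/2 + f/2)*f = f*(-1/2 + f/2))
z(p) - (784 - 1*1601) = (1/2)*16*(-1 + 16) - (784 - 1*1601) = (1/2)*16*15 - (784 - 1601) = 120 - 1*(-817) = 120 + 817 = 937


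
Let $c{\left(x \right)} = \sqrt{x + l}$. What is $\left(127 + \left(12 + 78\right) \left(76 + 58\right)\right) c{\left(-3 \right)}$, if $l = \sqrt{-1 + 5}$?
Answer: $12187 i \approx 12187.0 i$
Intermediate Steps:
$l = 2$ ($l = \sqrt{4} = 2$)
$c{\left(x \right)} = \sqrt{2 + x}$ ($c{\left(x \right)} = \sqrt{x + 2} = \sqrt{2 + x}$)
$\left(127 + \left(12 + 78\right) \left(76 + 58\right)\right) c{\left(-3 \right)} = \left(127 + \left(12 + 78\right) \left(76 + 58\right)\right) \sqrt{2 - 3} = \left(127 + 90 \cdot 134\right) \sqrt{-1} = \left(127 + 12060\right) i = 12187 i$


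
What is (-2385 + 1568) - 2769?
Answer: -3586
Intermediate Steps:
(-2385 + 1568) - 2769 = -817 - 2769 = -3586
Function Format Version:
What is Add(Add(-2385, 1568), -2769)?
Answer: -3586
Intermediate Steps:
Add(Add(-2385, 1568), -2769) = Add(-817, -2769) = -3586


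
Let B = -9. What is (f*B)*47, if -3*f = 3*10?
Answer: 4230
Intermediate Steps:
f = -10 ≈ -10.000
(f*B)*47 = -10*(-9)*47 = 90*47 = 4230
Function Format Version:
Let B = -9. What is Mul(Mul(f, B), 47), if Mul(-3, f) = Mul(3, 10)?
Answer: 4230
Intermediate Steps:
f = -10 (f = Mul(Rational(-1, 3), Mul(3, 10)) = Mul(Rational(-1, 3), 30) = -10)
Mul(Mul(f, B), 47) = Mul(Mul(-10, -9), 47) = Mul(90, 47) = 4230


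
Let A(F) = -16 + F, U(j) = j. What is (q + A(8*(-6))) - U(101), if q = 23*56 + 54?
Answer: 1177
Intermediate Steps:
q = 1342 (q = 1288 + 54 = 1342)
(q + A(8*(-6))) - U(101) = (1342 + (-16 + 8*(-6))) - 1*101 = (1342 + (-16 - 48)) - 101 = (1342 - 64) - 101 = 1278 - 101 = 1177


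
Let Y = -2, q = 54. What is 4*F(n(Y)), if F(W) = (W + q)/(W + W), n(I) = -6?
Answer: -16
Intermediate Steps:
F(W) = (54 + W)/(2*W) (F(W) = (W + 54)/(W + W) = (54 + W)/((2*W)) = (54 + W)*(1/(2*W)) = (54 + W)/(2*W))
4*F(n(Y)) = 4*((½)*(54 - 6)/(-6)) = 4*((½)*(-⅙)*48) = 4*(-4) = -16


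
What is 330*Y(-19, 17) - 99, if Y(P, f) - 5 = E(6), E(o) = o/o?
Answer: 1881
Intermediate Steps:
E(o) = 1
Y(P, f) = 6 (Y(P, f) = 5 + 1 = 6)
330*Y(-19, 17) - 99 = 330*6 - 99 = 1980 - 99 = 1881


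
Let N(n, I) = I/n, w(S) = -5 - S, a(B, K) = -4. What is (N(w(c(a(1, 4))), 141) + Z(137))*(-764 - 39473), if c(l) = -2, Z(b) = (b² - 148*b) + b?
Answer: 57015829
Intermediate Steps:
Z(b) = b² - 147*b
(N(w(c(a(1, 4))), 141) + Z(137))*(-764 - 39473) = (141/(-5 - 1*(-2)) + 137*(-147 + 137))*(-764 - 39473) = (141/(-5 + 2) + 137*(-10))*(-40237) = (141/(-3) - 1370)*(-40237) = (141*(-⅓) - 1370)*(-40237) = (-47 - 1370)*(-40237) = -1417*(-40237) = 57015829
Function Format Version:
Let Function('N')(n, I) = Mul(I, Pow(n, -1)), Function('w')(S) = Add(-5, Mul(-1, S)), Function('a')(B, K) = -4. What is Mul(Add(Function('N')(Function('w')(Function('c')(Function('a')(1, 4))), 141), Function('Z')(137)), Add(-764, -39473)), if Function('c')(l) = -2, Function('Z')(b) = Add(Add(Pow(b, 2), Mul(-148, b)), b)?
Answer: 57015829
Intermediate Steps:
Function('Z')(b) = Add(Pow(b, 2), Mul(-147, b))
Mul(Add(Function('N')(Function('w')(Function('c')(Function('a')(1, 4))), 141), Function('Z')(137)), Add(-764, -39473)) = Mul(Add(Mul(141, Pow(Add(-5, Mul(-1, -2)), -1)), Mul(137, Add(-147, 137))), Add(-764, -39473)) = Mul(Add(Mul(141, Pow(Add(-5, 2), -1)), Mul(137, -10)), -40237) = Mul(Add(Mul(141, Pow(-3, -1)), -1370), -40237) = Mul(Add(Mul(141, Rational(-1, 3)), -1370), -40237) = Mul(Add(-47, -1370), -40237) = Mul(-1417, -40237) = 57015829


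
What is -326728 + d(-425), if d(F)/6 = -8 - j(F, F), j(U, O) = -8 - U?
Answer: -329278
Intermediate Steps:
d(F) = 6*F (d(F) = 6*(-8 - (-8 - F)) = 6*(-8 + (8 + F)) = 6*F)
-326728 + d(-425) = -326728 + 6*(-425) = -326728 - 2550 = -329278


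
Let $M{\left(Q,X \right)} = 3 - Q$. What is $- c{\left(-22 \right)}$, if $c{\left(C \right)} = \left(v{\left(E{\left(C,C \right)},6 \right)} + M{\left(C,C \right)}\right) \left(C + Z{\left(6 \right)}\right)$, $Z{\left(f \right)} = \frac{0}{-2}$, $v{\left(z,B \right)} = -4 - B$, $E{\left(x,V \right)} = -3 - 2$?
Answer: $330$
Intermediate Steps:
$E{\left(x,V \right)} = -5$ ($E{\left(x,V \right)} = -3 - 2 = -5$)
$Z{\left(f \right)} = 0$ ($Z{\left(f \right)} = 0 \left(- \frac{1}{2}\right) = 0$)
$c{\left(C \right)} = C \left(-7 - C\right)$ ($c{\left(C \right)} = \left(\left(-4 - 6\right) - \left(-3 + C\right)\right) \left(C + 0\right) = \left(\left(-4 - 6\right) - \left(-3 + C\right)\right) C = \left(-10 - \left(-3 + C\right)\right) C = \left(-7 - C\right) C = C \left(-7 - C\right)$)
$- c{\left(-22 \right)} = - \left(-22\right) \left(-7 - -22\right) = - \left(-22\right) \left(-7 + 22\right) = - \left(-22\right) 15 = \left(-1\right) \left(-330\right) = 330$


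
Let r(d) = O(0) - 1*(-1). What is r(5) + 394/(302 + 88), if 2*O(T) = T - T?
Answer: 392/195 ≈ 2.0103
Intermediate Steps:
O(T) = 0 (O(T) = (T - T)/2 = (1/2)*0 = 0)
r(d) = 1 (r(d) = 0 - 1*(-1) = 0 + 1 = 1)
r(5) + 394/(302 + 88) = 1 + 394/(302 + 88) = 1 + 394/390 = 1 + 394*(1/390) = 1 + 197/195 = 392/195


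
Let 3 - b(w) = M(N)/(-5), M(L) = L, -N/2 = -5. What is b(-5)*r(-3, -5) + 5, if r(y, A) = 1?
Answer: 10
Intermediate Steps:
N = 10 (N = -2*(-5) = 10)
b(w) = 5 (b(w) = 3 - 10/(-5) = 3 - 10*(-1)/5 = 3 - 1*(-2) = 3 + 2 = 5)
b(-5)*r(-3, -5) + 5 = 5*1 + 5 = 5 + 5 = 10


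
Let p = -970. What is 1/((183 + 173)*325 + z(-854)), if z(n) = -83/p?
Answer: 970/112229083 ≈ 8.6430e-6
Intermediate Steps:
z(n) = 83/970 (z(n) = -83/(-970) = -83*(-1/970) = 83/970)
1/((183 + 173)*325 + z(-854)) = 1/((183 + 173)*325 + 83/970) = 1/(356*325 + 83/970) = 1/(115700 + 83/970) = 1/(112229083/970) = 970/112229083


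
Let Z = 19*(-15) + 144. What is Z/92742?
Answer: -47/30914 ≈ -0.0015203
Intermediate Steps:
Z = -141 (Z = -285 + 144 = -141)
Z/92742 = -141/92742 = -141*1/92742 = -47/30914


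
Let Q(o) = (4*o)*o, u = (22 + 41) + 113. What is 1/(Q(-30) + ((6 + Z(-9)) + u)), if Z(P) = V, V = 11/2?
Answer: 2/7575 ≈ 0.00026403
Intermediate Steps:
u = 176 (u = 63 + 113 = 176)
V = 11/2 (V = 11*(½) = 11/2 ≈ 5.5000)
Z(P) = 11/2
Q(o) = 4*o²
1/(Q(-30) + ((6 + Z(-9)) + u)) = 1/(4*(-30)² + ((6 + 11/2) + 176)) = 1/(4*900 + (23/2 + 176)) = 1/(3600 + 375/2) = 1/(7575/2) = 2/7575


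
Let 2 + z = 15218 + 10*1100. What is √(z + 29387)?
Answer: √55603 ≈ 235.80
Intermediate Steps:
z = 26216 (z = -2 + (15218 + 10*1100) = -2 + (15218 + 11000) = -2 + 26218 = 26216)
√(z + 29387) = √(26216 + 29387) = √55603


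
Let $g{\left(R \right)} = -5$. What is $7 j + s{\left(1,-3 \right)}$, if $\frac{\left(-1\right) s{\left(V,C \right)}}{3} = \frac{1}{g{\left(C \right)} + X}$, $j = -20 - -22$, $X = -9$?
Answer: $\frac{199}{14} \approx 14.214$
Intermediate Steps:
$j = 2$ ($j = -20 + 22 = 2$)
$s{\left(V,C \right)} = \frac{3}{14}$ ($s{\left(V,C \right)} = - \frac{3}{-5 - 9} = - \frac{3}{-14} = \left(-3\right) \left(- \frac{1}{14}\right) = \frac{3}{14}$)
$7 j + s{\left(1,-3 \right)} = 7 \cdot 2 + \frac{3}{14} = 14 + \frac{3}{14} = \frac{199}{14}$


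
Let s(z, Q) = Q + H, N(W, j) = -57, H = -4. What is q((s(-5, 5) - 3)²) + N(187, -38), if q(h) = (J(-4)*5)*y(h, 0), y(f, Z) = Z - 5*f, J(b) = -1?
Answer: 43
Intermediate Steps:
s(z, Q) = -4 + Q (s(z, Q) = Q - 4 = -4 + Q)
q(h) = 25*h (q(h) = (-1*5)*(0 - 5*h) = -(-25)*h = 25*h)
q((s(-5, 5) - 3)²) + N(187, -38) = 25*((-4 + 5) - 3)² - 57 = 25*(1 - 3)² - 57 = 25*(-2)² - 57 = 25*4 - 57 = 100 - 57 = 43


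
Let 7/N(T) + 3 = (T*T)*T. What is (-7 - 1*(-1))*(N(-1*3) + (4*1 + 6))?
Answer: -293/5 ≈ -58.600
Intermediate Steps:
N(T) = 7/(-3 + T³) (N(T) = 7/(-3 + (T*T)*T) = 7/(-3 + T²*T) = 7/(-3 + T³))
(-7 - 1*(-1))*(N(-1*3) + (4*1 + 6)) = (-7 - 1*(-1))*(7/(-3 + (-1*3)³) + (4*1 + 6)) = (-7 + 1)*(7/(-3 + (-3)³) + (4 + 6)) = -6*(7/(-3 - 27) + 10) = -6*(7/(-30) + 10) = -6*(7*(-1/30) + 10) = -6*(-7/30 + 10) = -6*293/30 = -293/5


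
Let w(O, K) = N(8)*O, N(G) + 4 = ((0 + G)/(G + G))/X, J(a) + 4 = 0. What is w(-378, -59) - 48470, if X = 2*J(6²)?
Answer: -375475/8 ≈ -46934.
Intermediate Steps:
J(a) = -4 (J(a) = -4 + 0 = -4)
X = -8 (X = 2*(-4) = -8)
N(G) = -65/16 (N(G) = -4 + ((0 + G)/(G + G))/(-8) = -4 + (G/((2*G)))*(-⅛) = -4 + (G*(1/(2*G)))*(-⅛) = -4 + (½)*(-⅛) = -4 - 1/16 = -65/16)
w(O, K) = -65*O/16
w(-378, -59) - 48470 = -65/16*(-378) - 48470 = 12285/8 - 48470 = -375475/8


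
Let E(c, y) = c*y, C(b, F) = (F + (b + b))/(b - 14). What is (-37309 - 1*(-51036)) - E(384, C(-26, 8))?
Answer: 66523/5 ≈ 13305.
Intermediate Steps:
C(b, F) = (F + 2*b)/(-14 + b)
(-37309 - 1*(-51036)) - E(384, C(-26, 8)) = (-37309 - 1*(-51036)) - 384*(8 + 2*(-26))/(-14 - 26) = (-37309 + 51036) - 384*(8 - 52)/(-40) = 13727 - 384*(-1/40*(-44)) = 13727 - 384*11/10 = 13727 - 1*2112/5 = 13727 - 2112/5 = 66523/5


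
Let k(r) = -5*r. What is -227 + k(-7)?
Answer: -192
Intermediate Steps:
-227 + k(-7) = -227 - 5*(-7) = -227 + 35 = -192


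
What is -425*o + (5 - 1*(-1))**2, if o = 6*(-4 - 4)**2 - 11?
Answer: -158489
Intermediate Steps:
o = 373 (o = 6*(-8)**2 - 11 = 6*64 - 11 = 384 - 11 = 373)
-425*o + (5 - 1*(-1))**2 = -425*373 + (5 - 1*(-1))**2 = -158525 + (5 + 1)**2 = -158525 + 6**2 = -158525 + 36 = -158489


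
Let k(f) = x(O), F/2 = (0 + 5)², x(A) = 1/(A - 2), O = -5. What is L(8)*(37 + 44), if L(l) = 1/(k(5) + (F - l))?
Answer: 567/293 ≈ 1.9352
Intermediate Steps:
x(A) = 1/(-2 + A)
F = 50 (F = 2*(0 + 5)² = 2*5² = 2*25 = 50)
k(f) = -⅐ (k(f) = 1/(-2 - 5) = 1/(-7) = -⅐)
L(l) = 1/(349/7 - l) (L(l) = 1/(-⅐ + (50 - l)) = 1/(349/7 - l))
L(8)*(37 + 44) = (-7/(-349 + 7*8))*(37 + 44) = -7/(-349 + 56)*81 = -7/(-293)*81 = -7*(-1/293)*81 = (7/293)*81 = 567/293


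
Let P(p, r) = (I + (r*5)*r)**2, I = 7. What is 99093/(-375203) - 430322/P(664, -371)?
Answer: -23467074760478579/88854778456329816 ≈ -0.26411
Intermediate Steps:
P(p, r) = (7 + 5*r**2)**2 (P(p, r) = (7 + (r*5)*r)**2 = (7 + (5*r)*r)**2 = (7 + 5*r**2)**2)
99093/(-375203) - 430322/P(664, -371) = 99093/(-375203) - 430322/(7 + 5*(-371)**2)**2 = 99093*(-1/375203) - 430322/(7 + 5*137641)**2 = -99093/375203 - 430322/(7 + 688205)**2 = -99093/375203 - 430322/(688212**2) = -99093/375203 - 430322/473635756944 = -99093/375203 - 430322*1/473635756944 = -99093/375203 - 215161/236817878472 = -23467074760478579/88854778456329816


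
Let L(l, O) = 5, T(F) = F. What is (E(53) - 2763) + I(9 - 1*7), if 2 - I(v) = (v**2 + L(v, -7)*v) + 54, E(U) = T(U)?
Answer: -2776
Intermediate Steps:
E(U) = U
I(v) = -52 - v**2 - 5*v (I(v) = 2 - ((v**2 + 5*v) + 54) = 2 - (54 + v**2 + 5*v) = 2 + (-54 - v**2 - 5*v) = -52 - v**2 - 5*v)
(E(53) - 2763) + I(9 - 1*7) = (53 - 2763) + (-52 - (9 - 1*7)**2 - 5*(9 - 1*7)) = -2710 + (-52 - (9 - 7)**2 - 5*(9 - 7)) = -2710 + (-52 - 1*2**2 - 5*2) = -2710 + (-52 - 1*4 - 10) = -2710 + (-52 - 4 - 10) = -2710 - 66 = -2776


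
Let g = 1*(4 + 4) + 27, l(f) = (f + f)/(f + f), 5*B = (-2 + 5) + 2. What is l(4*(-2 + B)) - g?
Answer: -34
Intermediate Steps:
B = 1 (B = ((-2 + 5) + 2)/5 = (3 + 2)/5 = (⅕)*5 = 1)
l(f) = 1 (l(f) = (2*f)/((2*f)) = (2*f)*(1/(2*f)) = 1)
g = 35 (g = 1*8 + 27 = 8 + 27 = 35)
l(4*(-2 + B)) - g = 1 - 1*35 = 1 - 35 = -34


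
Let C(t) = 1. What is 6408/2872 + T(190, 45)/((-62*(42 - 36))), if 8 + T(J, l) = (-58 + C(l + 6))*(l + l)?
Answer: 1071257/66774 ≈ 16.043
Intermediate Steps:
T(J, l) = -8 - 114*l (T(J, l) = -8 + (-58 + 1)*(l + l) = -8 - 114*l)
6408/2872 + T(190, 45)/((-62*(42 - 36))) = 6408/2872 + (-8 - 114*45)/((-62*(42 - 36))) = 6408*(1/2872) + (-8 - 5130)/((-62*6)) = 801/359 - 5138/(-372) = 801/359 - 5138*(-1/372) = 801/359 + 2569/186 = 1071257/66774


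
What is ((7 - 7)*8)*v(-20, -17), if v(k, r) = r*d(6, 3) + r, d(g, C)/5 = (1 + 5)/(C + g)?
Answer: 0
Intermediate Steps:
d(g, C) = 30/(C + g) (d(g, C) = 5*((1 + 5)/(C + g)) = 5*(6/(C + g)) = 30/(C + g))
v(k, r) = 13*r/3 (v(k, r) = r*(30/(3 + 6)) + r = r*(30/9) + r = r*(30*(1/9)) + r = r*(10/3) + r = 10*r/3 + r = 13*r/3)
((7 - 7)*8)*v(-20, -17) = ((7 - 7)*8)*((13/3)*(-17)) = (0*8)*(-221/3) = 0*(-221/3) = 0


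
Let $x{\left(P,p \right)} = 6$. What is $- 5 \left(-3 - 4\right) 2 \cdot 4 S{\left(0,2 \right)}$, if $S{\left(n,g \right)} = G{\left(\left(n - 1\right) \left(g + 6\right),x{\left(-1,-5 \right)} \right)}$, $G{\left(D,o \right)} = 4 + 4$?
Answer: $2240$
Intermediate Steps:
$G{\left(D,o \right)} = 8$
$S{\left(n,g \right)} = 8$
$- 5 \left(-3 - 4\right) 2 \cdot 4 S{\left(0,2 \right)} = - 5 \left(-3 - 4\right) 2 \cdot 4 \cdot 8 = - 5 \left(-7\right) 2 \cdot 4 \cdot 8 = - \left(-35\right) 2 \cdot 4 \cdot 8 = - \left(-70\right) 4 \cdot 8 = - \left(-280\right) 8 = \left(-1\right) \left(-2240\right) = 2240$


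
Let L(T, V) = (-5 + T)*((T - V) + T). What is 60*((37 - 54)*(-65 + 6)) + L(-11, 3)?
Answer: 60580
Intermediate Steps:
L(T, V) = (-5 + T)*(-V + 2*T)
60*((37 - 54)*(-65 + 6)) + L(-11, 3) = 60*((37 - 54)*(-65 + 6)) + (-10*(-11) + 2*(-11)**2 + 5*3 - 1*(-11)*3) = 60*(-17*(-59)) + (110 + 2*121 + 15 + 33) = 60*1003 + (110 + 242 + 15 + 33) = 60180 + 400 = 60580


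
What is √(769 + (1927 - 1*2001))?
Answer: √695 ≈ 26.363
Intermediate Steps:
√(769 + (1927 - 1*2001)) = √(769 + (1927 - 2001)) = √(769 - 74) = √695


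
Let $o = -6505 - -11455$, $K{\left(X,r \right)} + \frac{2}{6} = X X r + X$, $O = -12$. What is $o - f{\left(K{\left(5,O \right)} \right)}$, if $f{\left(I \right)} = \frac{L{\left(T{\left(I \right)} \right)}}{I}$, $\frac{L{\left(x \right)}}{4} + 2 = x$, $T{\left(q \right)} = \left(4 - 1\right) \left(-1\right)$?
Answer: $\frac{2192820}{443} \approx 4949.9$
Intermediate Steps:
$T{\left(q \right)} = -3$ ($T{\left(q \right)} = 3 \left(-1\right) = -3$)
$L{\left(x \right)} = -8 + 4 x$
$K{\left(X,r \right)} = - \frac{1}{3} + X + r X^{2}$ ($K{\left(X,r \right)} = - \frac{1}{3} + \left(X X r + X\right) = - \frac{1}{3} + \left(X^{2} r + X\right) = - \frac{1}{3} + \left(r X^{2} + X\right) = - \frac{1}{3} + \left(X + r X^{2}\right) = - \frac{1}{3} + X + r X^{2}$)
$f{\left(I \right)} = - \frac{20}{I}$ ($f{\left(I \right)} = \frac{-8 + 4 \left(-3\right)}{I} = \frac{-8 - 12}{I} = - \frac{20}{I}$)
$o = 4950$ ($o = -6505 + 11455 = 4950$)
$o - f{\left(K{\left(5,O \right)} \right)} = 4950 - - \frac{20}{- \frac{1}{3} + 5 - 12 \cdot 5^{2}} = 4950 - - \frac{20}{- \frac{1}{3} + 5 - 300} = 4950 - - \frac{20}{- \frac{886}{3}} = 4950 - \left(-20\right) \left(- \frac{3}{886}\right) = 4950 - \frac{30}{443} = \frac{2192820}{443}$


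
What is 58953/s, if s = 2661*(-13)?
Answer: -19651/11531 ≈ -1.7042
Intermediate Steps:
s = -34593
58953/s = 58953/(-34593) = 58953*(-1/34593) = -19651/11531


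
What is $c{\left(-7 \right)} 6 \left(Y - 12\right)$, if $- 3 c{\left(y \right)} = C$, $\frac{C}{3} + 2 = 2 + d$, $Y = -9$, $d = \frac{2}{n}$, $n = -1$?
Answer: $-252$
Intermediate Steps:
$d = -2$ ($d = \frac{2}{-1} = 2 \left(-1\right) = -2$)
$C = -6$ ($C = -6 + 3 \left(2 - 2\right) = -6 + 3 \cdot 0 = -6 + 0 = -6$)
$c{\left(y \right)} = 2$ ($c{\left(y \right)} = \left(- \frac{1}{3}\right) \left(-6\right) = 2$)
$c{\left(-7 \right)} 6 \left(Y - 12\right) = 2 \cdot 6 \left(-9 - 12\right) = 2 \cdot 6 \left(-21\right) = 2 \left(-126\right) = -252$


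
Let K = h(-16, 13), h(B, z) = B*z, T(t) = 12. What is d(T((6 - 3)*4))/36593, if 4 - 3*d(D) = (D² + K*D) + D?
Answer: 2344/109779 ≈ 0.021352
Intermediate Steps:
K = -208 (K = -16*13 = -208)
d(D) = 4/3 + 69*D - D²/3 (d(D) = 4/3 - ((D² - 208*D) + D)/3 = 4/3 - (D² - 207*D)/3 = 4/3 + (69*D - D²/3) = 4/3 + 69*D - D²/3)
d(T((6 - 3)*4))/36593 = (4/3 + 69*12 - ⅓*12²)/36593 = (4/3 + 828 - ⅓*144)*(1/36593) = (4/3 + 828 - 48)*(1/36593) = (2344/3)*(1/36593) = 2344/109779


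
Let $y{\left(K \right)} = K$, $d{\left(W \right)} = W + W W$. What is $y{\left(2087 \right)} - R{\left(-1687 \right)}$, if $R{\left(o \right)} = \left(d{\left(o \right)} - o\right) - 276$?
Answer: $-2843606$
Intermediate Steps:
$d{\left(W \right)} = W + W^{2}$
$R{\left(o \right)} = -276 - o + o \left(1 + o\right)$ ($R{\left(o \right)} = \left(o \left(1 + o\right) - o\right) - 276 = \left(- o + o \left(1 + o\right)\right) - 276 = -276 - o + o \left(1 + o\right)$)
$y{\left(2087 \right)} - R{\left(-1687 \right)} = 2087 - \left(-276 + \left(-1687\right)^{2}\right) = 2087 - \left(-276 + 2845969\right) = 2087 - 2845693 = -2843606$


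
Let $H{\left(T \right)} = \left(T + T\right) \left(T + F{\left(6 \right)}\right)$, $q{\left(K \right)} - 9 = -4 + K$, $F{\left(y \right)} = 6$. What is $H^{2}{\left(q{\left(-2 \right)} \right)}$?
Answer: $2916$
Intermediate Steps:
$q{\left(K \right)} = 5 + K$ ($q{\left(K \right)} = 9 + \left(-4 + K\right) = 5 + K$)
$H{\left(T \right)} = 2 T \left(6 + T\right)$ ($H{\left(T \right)} = \left(T + T\right) \left(T + 6\right) = 2 T \left(6 + T\right)$)
$H^{2}{\left(q{\left(-2 \right)} \right)} = \left(2 \left(5 - 2\right) \left(6 + \left(5 - 2\right)\right)\right)^{2} = \left(2 \cdot 3 \left(6 + 3\right)\right)^{2} = \left(2 \cdot 3 \cdot 9\right)^{2} = 54^{2} = 2916$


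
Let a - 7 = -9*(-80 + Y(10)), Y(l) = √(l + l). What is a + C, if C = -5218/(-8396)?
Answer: 3054555/4198 - 18*√5 ≈ 687.37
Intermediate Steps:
C = 2609/4198 (C = -5218*(-1/8396) = 2609/4198 ≈ 0.62149)
Y(l) = √2*√l (Y(l) = √(2*l) = √2*√l)
a = 727 - 18*√5 (a = 7 - 9*(-80 + √2*√10) = 7 - 9*(-80 + 2*√5) = 7 + (720 - 18*√5) = 727 - 18*√5 ≈ 686.75)
a + C = (727 - 18*√5) + 2609/4198 = 3054555/4198 - 18*√5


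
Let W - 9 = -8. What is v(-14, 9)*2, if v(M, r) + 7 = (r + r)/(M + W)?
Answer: -218/13 ≈ -16.769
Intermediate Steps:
W = 1 (W = 9 - 8 = 1)
v(M, r) = -7 + 2*r/(1 + M) (v(M, r) = -7 + (r + r)/(M + 1) = -7 + (2*r)/(1 + M) = -7 + 2*r/(1 + M))
v(-14, 9)*2 = ((-7 - 7*(-14) + 2*9)/(1 - 14))*2 = ((-7 + 98 + 18)/(-13))*2 = -1/13*109*2 = -109/13*2 = -218/13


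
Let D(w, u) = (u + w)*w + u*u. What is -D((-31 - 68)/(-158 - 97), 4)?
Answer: -127909/7225 ≈ -17.704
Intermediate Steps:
D(w, u) = u² + w*(u + w) (D(w, u) = w*(u + w) + u² = u² + w*(u + w))
-D((-31 - 68)/(-158 - 97), 4) = -(4² + ((-31 - 68)/(-158 - 97))² + 4*((-31 - 68)/(-158 - 97))) = -(16 + (-99/(-255))² + 4*(-99/(-255))) = -(16 + (-99*(-1/255))² + 4*(-99*(-1/255))) = -(16 + (33/85)² + 4*(33/85)) = -(16 + 1089/7225 + 132/85) = -1*127909/7225 = -127909/7225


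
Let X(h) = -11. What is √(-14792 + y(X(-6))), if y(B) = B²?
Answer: I*√14671 ≈ 121.12*I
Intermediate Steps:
√(-14792 + y(X(-6))) = √(-14792 + (-11)²) = √(-14792 + 121) = √(-14671) = I*√14671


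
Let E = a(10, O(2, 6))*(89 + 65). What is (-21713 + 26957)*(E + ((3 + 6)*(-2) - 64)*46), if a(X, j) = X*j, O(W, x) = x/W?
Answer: 4446912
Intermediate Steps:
E = 4620 (E = (10*(6/2))*(89 + 65) = (10*(6*(1/2)))*154 = (10*3)*154 = 30*154 = 4620)
(-21713 + 26957)*(E + ((3 + 6)*(-2) - 64)*46) = (-21713 + 26957)*(4620 + ((3 + 6)*(-2) - 64)*46) = 5244*(4620 + (9*(-2) - 64)*46) = 5244*(4620 + (-18 - 64)*46) = 5244*(4620 - 82*46) = 5244*(4620 - 3772) = 5244*848 = 4446912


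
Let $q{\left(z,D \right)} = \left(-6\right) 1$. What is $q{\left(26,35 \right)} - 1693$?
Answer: $-1699$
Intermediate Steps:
$q{\left(z,D \right)} = -6$
$q{\left(26,35 \right)} - 1693 = -6 - 1693 = -1699$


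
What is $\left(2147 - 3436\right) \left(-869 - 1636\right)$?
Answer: $3228945$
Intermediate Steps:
$\left(2147 - 3436\right) \left(-869 - 1636\right) = \left(-1289\right) \left(-2505\right) = 3228945$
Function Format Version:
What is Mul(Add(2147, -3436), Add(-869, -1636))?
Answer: 3228945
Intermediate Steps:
Mul(Add(2147, -3436), Add(-869, -1636)) = Mul(-1289, -2505) = 3228945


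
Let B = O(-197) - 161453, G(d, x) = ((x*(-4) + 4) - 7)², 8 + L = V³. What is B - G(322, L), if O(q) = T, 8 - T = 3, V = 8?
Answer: -4237809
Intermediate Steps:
L = 504 (L = -8 + 8³ = -8 + 512 = 504)
G(d, x) = (-3 - 4*x)² (G(d, x) = ((-4*x + 4) - 7)² = ((4 - 4*x) - 7)² = (-3 - 4*x)²)
T = 5 (T = 8 - 1*3 = 8 - 3 = 5)
O(q) = 5
B = -161448 (B = 5 - 161453 = -161448)
B - G(322, L) = -161448 - (3 + 4*504)² = -161448 - (3 + 2016)² = -161448 - 1*2019² = -161448 - 1*4076361 = -161448 - 4076361 = -4237809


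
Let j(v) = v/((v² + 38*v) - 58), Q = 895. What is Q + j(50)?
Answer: 1943070/2171 ≈ 895.01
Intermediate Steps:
j(v) = v/(-58 + v² + 38*v)
Q + j(50) = 895 + 50/(-58 + 50² + 38*50) = 895 + 50/(-58 + 2500 + 1900) = 895 + 50/4342 = 895 + 50*(1/4342) = 895 + 25/2171 = 1943070/2171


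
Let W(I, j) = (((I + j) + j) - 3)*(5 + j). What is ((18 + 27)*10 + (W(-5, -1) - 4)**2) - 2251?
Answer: 135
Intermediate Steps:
W(I, j) = (5 + j)*(-3 + I + 2*j) (W(I, j) = ((I + 2*j) - 3)*(5 + j) = (-3 + I + 2*j)*(5 + j) = (5 + j)*(-3 + I + 2*j))
((18 + 27)*10 + (W(-5, -1) - 4)**2) - 2251 = ((18 + 27)*10 + ((-15 + 2*(-1)**2 + 5*(-5) + 7*(-1) - 5*(-1)) - 4)**2) - 2251 = (45*10 + ((-15 + 2*1 - 25 - 7 + 5) - 4)**2) - 2251 = (450 + ((-15 + 2 - 25 - 7 + 5) - 4)**2) - 2251 = (450 + (-40 - 4)**2) - 2251 = (450 + (-44)**2) - 2251 = (450 + 1936) - 2251 = 2386 - 2251 = 135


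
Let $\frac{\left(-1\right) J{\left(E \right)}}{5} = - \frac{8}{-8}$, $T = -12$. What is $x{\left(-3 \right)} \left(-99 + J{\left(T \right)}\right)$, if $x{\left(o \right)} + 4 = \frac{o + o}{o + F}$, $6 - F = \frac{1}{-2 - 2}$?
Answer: $608$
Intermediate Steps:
$F = \frac{25}{4}$ ($F = 6 - \frac{1}{-2 - 2} = 6 - \frac{1}{-4} = 6 - - \frac{1}{4} = 6 + \frac{1}{4} = \frac{25}{4} \approx 6.25$)
$J{\left(E \right)} = -5$ ($J{\left(E \right)} = - 5 \left(- \frac{8}{-8}\right) = - 5 \left(\left(-8\right) \left(- \frac{1}{8}\right)\right) = \left(-5\right) 1 = -5$)
$x{\left(o \right)} = -4 + \frac{2 o}{\frac{25}{4} + o}$ ($x{\left(o \right)} = -4 + \frac{o + o}{o + \frac{25}{4}} = -4 + \frac{2 o}{\frac{25}{4} + o}$)
$x{\left(-3 \right)} \left(-99 + J{\left(T \right)}\right) = \frac{4 \left(-25 - -6\right)}{25 + 4 \left(-3\right)} \left(-99 - 5\right) = \frac{4 \left(-25 + 6\right)}{25 - 12} \left(-104\right) = 4 \cdot \frac{1}{13} \left(-19\right) \left(-104\right) = \left(- \frac{76}{13}\right) \left(-104\right) = 608$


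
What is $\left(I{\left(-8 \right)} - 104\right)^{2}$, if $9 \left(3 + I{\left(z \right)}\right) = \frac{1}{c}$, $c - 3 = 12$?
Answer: $\frac{208629136}{18225} \approx 11447.0$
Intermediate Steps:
$c = 15$ ($c = 3 + 12 = 15$)
$I{\left(z \right)} = - \frac{404}{135}$ ($I{\left(z \right)} = -3 + \frac{1}{9 \cdot 15} = -3 + \frac{1}{9} \cdot \frac{1}{15} = -3 + \frac{1}{135} = - \frac{404}{135}$)
$\left(I{\left(-8 \right)} - 104\right)^{2} = \left(- \frac{404}{135} - 104\right)^{2} = \left(- \frac{14444}{135}\right)^{2} = \frac{208629136}{18225}$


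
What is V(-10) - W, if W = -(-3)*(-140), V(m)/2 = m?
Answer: 400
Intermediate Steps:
V(m) = 2*m
W = -420 (W = -1*420 = -420)
V(-10) - W = 2*(-10) - 1*(-420) = -20 + 420 = 400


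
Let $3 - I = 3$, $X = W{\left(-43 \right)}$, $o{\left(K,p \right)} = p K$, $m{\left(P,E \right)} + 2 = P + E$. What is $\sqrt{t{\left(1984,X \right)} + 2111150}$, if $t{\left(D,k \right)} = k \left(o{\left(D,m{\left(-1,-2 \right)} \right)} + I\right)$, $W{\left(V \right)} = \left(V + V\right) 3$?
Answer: $\sqrt{4670510} \approx 2161.1$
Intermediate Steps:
$m{\left(P,E \right)} = -2 + E + P$ ($m{\left(P,E \right)} = -2 + \left(P + E\right) = -2 + \left(E + P\right) = -2 + E + P$)
$o{\left(K,p \right)} = K p$
$W{\left(V \right)} = 6 V$ ($W{\left(V \right)} = 2 V 3 = 6 V$)
$X = -258$ ($X = 6 \left(-43\right) = -258$)
$I = 0$ ($I = 3 - 3 = 0$)
$t{\left(D,k \right)} = - 5 D k$ ($t{\left(D,k \right)} = k \left(D \left(-2 - 2 - 1\right) + 0\right) = k \left(D \left(-5\right) + 0\right) = k \left(- 5 D + 0\right) = k \left(- 5 D\right) = - 5 D k$)
$\sqrt{t{\left(1984,X \right)} + 2111150} = \sqrt{\left(-5\right) 1984 \left(-258\right) + 2111150} = \sqrt{2559360 + 2111150} = \sqrt{4670510}$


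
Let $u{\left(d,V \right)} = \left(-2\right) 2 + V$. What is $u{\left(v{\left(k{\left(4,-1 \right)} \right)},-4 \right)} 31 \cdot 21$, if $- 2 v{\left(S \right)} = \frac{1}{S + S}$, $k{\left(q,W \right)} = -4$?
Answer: $-5208$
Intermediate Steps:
$v{\left(S \right)} = - \frac{1}{4 S}$ ($v{\left(S \right)} = - \frac{1}{2 \left(S + S\right)} = - \frac{1}{2 \cdot 2 S} = - \frac{\frac{1}{2} \frac{1}{S}}{2} = - \frac{1}{4 S}$)
$u{\left(d,V \right)} = -4 + V$
$u{\left(v{\left(k{\left(4,-1 \right)} \right)},-4 \right)} 31 \cdot 21 = \left(-4 - 4\right) 31 \cdot 21 = \left(-8\right) 31 \cdot 21 = \left(-248\right) 21 = -5208$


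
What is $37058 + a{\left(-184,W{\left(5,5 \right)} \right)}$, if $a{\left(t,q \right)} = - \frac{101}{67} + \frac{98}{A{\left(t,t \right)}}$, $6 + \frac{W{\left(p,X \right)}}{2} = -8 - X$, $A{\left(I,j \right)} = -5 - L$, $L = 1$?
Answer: $\frac{7445072}{201} \approx 37040.0$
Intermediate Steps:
$A{\left(I,j \right)} = -6$ ($A{\left(I,j \right)} = -5 - 1 = -6$)
$W{\left(p,X \right)} = -28 - 2 X$ ($W{\left(p,X \right)} = -12 + 2 \left(-8 - X\right) = -12 - \left(16 + 2 X\right) = -28 - 2 X$)
$a{\left(t,q \right)} = - \frac{3586}{201}$ ($a{\left(t,q \right)} = - \frac{101}{67} + \frac{98}{-6} = \left(-101\right) \frac{1}{67} + 98 \left(- \frac{1}{6}\right) = - \frac{101}{67} - \frac{49}{3} = - \frac{3586}{201}$)
$37058 + a{\left(-184,W{\left(5,5 \right)} \right)} = 37058 - \frac{3586}{201} = \frac{7445072}{201}$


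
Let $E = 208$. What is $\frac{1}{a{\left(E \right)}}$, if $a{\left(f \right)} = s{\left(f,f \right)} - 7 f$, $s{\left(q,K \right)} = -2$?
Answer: $- \frac{1}{1458} \approx -0.00068587$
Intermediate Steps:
$a{\left(f \right)} = -2 - 7 f$
$\frac{1}{a{\left(E \right)}} = \frac{1}{-2 - 1456} = \frac{1}{-1458} = - \frac{1}{1458}$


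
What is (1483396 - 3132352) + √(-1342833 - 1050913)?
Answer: -1648956 + I*√2393746 ≈ -1.649e+6 + 1547.2*I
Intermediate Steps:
(1483396 - 3132352) + √(-1342833 - 1050913) = -1648956 + √(-2393746) = -1648956 + I*√2393746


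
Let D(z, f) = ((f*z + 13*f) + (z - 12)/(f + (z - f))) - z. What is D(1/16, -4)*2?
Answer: -3893/8 ≈ -486.63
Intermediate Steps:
D(z, f) = -z + 13*f + f*z + (-12 + z)/z (D(z, f) = ((13*f + f*z) + (-12 + z)/z) - z = (13*f + f*z + (-12 + z)/z) - z = -z + 13*f + f*z + (-12 + z)/z)
D(1/16, -4)*2 = (1 - 1/16 - 12/(1/16) + 13*(-4) - 4/16)*2 = (1 - 1*1/16 - 12/1/16 - 52 - 4*1/16)*2 = (1 - 1/16 - 12*16 - 52 - ¼)*2 = (1 - 1/16 - 192 - 52 - ¼)*2 = -3893/16*2 = -3893/8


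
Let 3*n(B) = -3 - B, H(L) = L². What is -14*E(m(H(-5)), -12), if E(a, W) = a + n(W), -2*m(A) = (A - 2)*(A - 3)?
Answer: 3500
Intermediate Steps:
n(B) = -1 - B/3 (n(B) = (-3 - B)/3 = -1 - B/3)
m(A) = -(-3 + A)*(-2 + A)/2 (m(A) = -(A - 2)*(A - 3)/2 = -(-2 + A)*(-3 + A)/2 = -(-3 + A)*(-2 + A)/2)
E(a, W) = -1 + a - W/3 (E(a, W) = a + (-1 - W/3) = -1 + a - W/3)
-14*E(m(H(-5)), -12) = -14*(-1 + (-3 - ((-5)²)²/2 + (5/2)*(-5)²) - ⅓*(-12)) = -14*(-1 + (-3 - ½*25² + (5/2)*25) + 4) = -14*(-1 + (-3 - ½*625 + 125/2) + 4) = -14*(-1 + (-3 - 625/2 + 125/2) + 4) = -14*(-1 - 253 + 4) = -14*(-250) = 3500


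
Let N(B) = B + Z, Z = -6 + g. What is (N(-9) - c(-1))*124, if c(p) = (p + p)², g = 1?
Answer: -2232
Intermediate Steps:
c(p) = 4*p² (c(p) = (2*p)² = 4*p²)
Z = -5 (Z = -6 + 1 = -5)
N(B) = -5 + B (N(B) = B - 5 = -5 + B)
(N(-9) - c(-1))*124 = ((-5 - 9) - 4*(-1)²)*124 = (-14 - 4)*124 = -18*124 = -2232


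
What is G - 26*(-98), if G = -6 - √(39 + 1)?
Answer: 2542 - 2*√10 ≈ 2535.7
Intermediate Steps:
G = -6 - 2*√10 (G = -6 - √40 = -6 - 2*√10 ≈ -12.325)
G - 26*(-98) = (-6 - 2*√10) - 26*(-98) = (-6 - 2*√10) + 2548 = 2542 - 2*√10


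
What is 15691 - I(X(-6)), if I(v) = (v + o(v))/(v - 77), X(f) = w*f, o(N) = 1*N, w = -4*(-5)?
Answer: 3090887/197 ≈ 15690.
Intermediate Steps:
w = 20
o(N) = N
X(f) = 20*f
I(v) = 2*v/(-77 + v) (I(v) = (v + v)/(v - 77) = (2*v)/(-77 + v) = 2*v/(-77 + v))
15691 - I(X(-6)) = 15691 - 2*20*(-6)/(-77 + 20*(-6)) = 15691 - 2*(-120)/(-77 - 120) = 15691 - 2*(-120)/(-197) = 15691 - 2*(-120)*(-1)/197 = 15691 - 1*240/197 = 15691 - 240/197 = 3090887/197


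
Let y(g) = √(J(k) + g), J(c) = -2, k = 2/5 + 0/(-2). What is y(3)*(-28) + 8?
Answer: -20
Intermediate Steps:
k = ⅖ (k = 2*(⅕) + 0*(-½) = ⅖ + 0 = ⅖ ≈ 0.40000)
y(g) = √(-2 + g)
y(3)*(-28) + 8 = √(-2 + 3)*(-28) + 8 = √1*(-28) + 8 = 1*(-28) + 8 = -28 + 8 = -20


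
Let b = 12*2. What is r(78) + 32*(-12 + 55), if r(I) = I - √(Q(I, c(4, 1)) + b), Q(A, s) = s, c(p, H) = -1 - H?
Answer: 1454 - √22 ≈ 1449.3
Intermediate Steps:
b = 24
r(I) = I - √22 (r(I) = I - √((-1 - 1*1) + 24) = I - √((-1 - 1) + 24) = I - √(-2 + 24) = I - √22)
r(78) + 32*(-12 + 55) = (78 - √22) + 32*(-12 + 55) = (78 - √22) + 32*43 = (78 - √22) + 1376 = 1454 - √22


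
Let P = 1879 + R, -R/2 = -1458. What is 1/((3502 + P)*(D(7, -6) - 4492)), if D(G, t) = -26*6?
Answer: -1/38564456 ≈ -2.5931e-8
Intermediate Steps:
R = 2916 (R = -2*(-1458) = 2916)
D(G, t) = -156
P = 4795 (P = 1879 + 2916 = 4795)
1/((3502 + P)*(D(7, -6) - 4492)) = 1/((3502 + 4795)*(-156 - 4492)) = 1/(8297*(-4648)) = 1/(-38564456) = -1/38564456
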